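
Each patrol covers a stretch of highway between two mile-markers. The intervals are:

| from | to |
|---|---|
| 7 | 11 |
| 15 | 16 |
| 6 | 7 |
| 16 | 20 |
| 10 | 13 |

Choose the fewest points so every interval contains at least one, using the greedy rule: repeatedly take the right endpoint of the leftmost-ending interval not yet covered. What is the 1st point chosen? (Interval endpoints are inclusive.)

7

Sorted: [6,7] [7,11] [10,13] [15,16] [16,20]
{[6,7],[7,11]} hit by 7; {[10,13]} hit by 13; {[15,16],[16,20]} hit by 16.
Points: 7, 13, 16 (3 total).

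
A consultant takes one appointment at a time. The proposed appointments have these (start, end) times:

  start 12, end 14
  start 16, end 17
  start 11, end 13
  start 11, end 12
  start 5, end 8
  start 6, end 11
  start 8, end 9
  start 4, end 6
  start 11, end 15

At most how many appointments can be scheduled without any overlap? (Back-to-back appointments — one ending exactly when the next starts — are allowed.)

5

Sort by end time and greedily take each interval whose start is ≥ the last chosen end.
Sorted by end: (4,6)  (5,8)  (8,9)  (6,11)  (11,12)  (11,13)  (12,14)  (11,15)  (16,17)
take (4,6); take (8,9); take (11,12); skip (11,13); take (12,14); take (16,17).
Selected 5 appointments.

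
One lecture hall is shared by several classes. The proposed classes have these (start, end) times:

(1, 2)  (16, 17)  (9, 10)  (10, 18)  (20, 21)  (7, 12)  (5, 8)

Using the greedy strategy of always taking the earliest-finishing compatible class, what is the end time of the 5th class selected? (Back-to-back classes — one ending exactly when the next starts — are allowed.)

Order by finish time; keep every interval that doesn't clash with the previous kept one.
Sorted by end: (1,2)  (5,8)  (9,10)  (7,12)  (16,17)  (10,18)  (20,21)
take (1,2); take (5,8); take (9,10); take (16,17); skip (10,18); take (20,21).
Selected: (1,2) (5,8) (9,10) (16,17) (20,21)

21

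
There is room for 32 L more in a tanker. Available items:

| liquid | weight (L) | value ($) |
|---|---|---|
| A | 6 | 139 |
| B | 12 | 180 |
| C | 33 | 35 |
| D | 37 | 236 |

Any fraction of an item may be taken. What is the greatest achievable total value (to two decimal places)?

408.30

Sort by value per unit weight and fill in that order.
Order: A (139/6=23.17) > B (180/12=15.00) > D (236/37=6.38) > C (35/33=1.06)
Fill: take A (6 @ 139) → take B (12 @ 180) → take 14/37 of D → 89.30; 32/32 used.
Total value = 408.30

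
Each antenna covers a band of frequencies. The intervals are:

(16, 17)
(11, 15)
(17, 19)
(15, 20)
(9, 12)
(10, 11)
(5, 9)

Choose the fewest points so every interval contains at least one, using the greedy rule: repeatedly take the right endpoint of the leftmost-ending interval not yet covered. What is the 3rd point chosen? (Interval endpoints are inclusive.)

17

Process intervals by earliest right end; each time one isn't hit yet, stab at its right endpoint.
Sorted: [5,9] [10,11] [9,12] [11,15] [16,17] [17,19] [15,20]
{[5,9]} hit by 9; {[10,11],[9,12],[11,15]} hit by 11; {[16,17],[17,19],[15,20]} hit by 17.
Points: 9, 11, 17 (3 total).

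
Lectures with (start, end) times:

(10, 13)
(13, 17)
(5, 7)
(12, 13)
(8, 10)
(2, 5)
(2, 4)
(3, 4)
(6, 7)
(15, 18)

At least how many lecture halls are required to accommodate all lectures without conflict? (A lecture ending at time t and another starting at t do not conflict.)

3

Count concurrent intervals with a sweep; the peak is the room count.
starts: [2, 2, 3, 5, 6, 8, 10, 12, 13, 15]
ends:   [4, 4, 5, 7, 7, 10, 13, 13, 17, 18]
s2→1 s2→2 s3→3  — peak 3.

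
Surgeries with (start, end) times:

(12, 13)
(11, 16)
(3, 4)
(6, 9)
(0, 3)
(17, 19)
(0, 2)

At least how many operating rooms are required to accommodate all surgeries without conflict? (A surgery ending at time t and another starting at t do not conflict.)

2

Count concurrent intervals with a sweep; the peak is the room count.
Events (time:±→running): 0:+→1 0:+→2 … peak 2.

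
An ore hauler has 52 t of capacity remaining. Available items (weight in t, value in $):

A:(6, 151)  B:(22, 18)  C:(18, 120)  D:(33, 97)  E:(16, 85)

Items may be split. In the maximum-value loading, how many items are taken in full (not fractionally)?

3

Sort by value per unit weight and fill in that order.
Ratios (sorted): A 25.17, C 6.67, E 5.31, D 2.94, B 0.82
take A (6 @ 151); take C (18 @ 120); take E (16 @ 85); take 12/33 of D → 35.27. Capacity used 52/52.
3 item(s) taken whole; one partial (take 12/33 of D).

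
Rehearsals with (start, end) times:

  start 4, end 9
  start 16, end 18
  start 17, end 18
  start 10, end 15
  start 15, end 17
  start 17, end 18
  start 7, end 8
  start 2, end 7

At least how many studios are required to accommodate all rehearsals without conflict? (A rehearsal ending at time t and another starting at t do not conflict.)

3

The answer is the maximum number of intervals overlapping at any instant.
starts: [2, 4, 7, 10, 15, 16, 17, 17]
ends:   [7, 8, 9, 15, 17, 18, 18, 18]
s2→1 s4→2 e7→1 s7→2 e8→1 e9→0 s10→1 e15→0 s15→1 s16→2 e17→1 s17→2 s17→3  — peak 3.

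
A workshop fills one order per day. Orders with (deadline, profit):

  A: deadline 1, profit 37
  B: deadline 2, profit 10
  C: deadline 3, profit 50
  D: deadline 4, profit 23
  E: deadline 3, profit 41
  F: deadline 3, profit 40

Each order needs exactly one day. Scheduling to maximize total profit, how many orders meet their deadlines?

4

Take jobs in profit order; each goes to the latest open slot no later than its deadline.
By profit: C(d3,50), E(d3,41), F(d3,40), A(d1,37), D(d4,23), B(d2,10)
C→slot 3; E→slot 2; F→slot 1; A skipped; D→slot 4; B skipped.
4 of 6 scheduled.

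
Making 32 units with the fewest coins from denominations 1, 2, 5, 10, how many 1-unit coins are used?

0

Greedy: take as many of the largest coin as possible, then repeat with the remainder.
32 = 3×10 + 1×2
Count of 1: 0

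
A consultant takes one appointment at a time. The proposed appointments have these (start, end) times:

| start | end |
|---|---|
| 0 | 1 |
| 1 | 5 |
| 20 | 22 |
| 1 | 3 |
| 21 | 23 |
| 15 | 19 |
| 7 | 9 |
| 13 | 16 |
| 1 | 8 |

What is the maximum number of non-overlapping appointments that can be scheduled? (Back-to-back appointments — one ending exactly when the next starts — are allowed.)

By end time: (0,1), (1,3), (1,5), (1,8), (7,9), (13,16), (15,19), (20,22), (21,23).
Pick (0,1); next start ≥ 1 → (1,3); next start ≥ 3 → (7,9); next start ≥ 9 → (13,16); next start ≥ 16 → (20,22).
Selected 5 appointments.

5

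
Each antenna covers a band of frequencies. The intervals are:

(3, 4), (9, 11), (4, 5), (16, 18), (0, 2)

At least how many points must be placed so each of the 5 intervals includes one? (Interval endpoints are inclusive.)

4

Process intervals by earliest right end; each time one isn't hit yet, stab at its right endpoint.
Sorted: [0,2] [3,4] [4,5] [9,11] [16,18]
{[0,2]} hit by 2; {[3,4],[4,5]} hit by 4; {[9,11]} hit by 11; {[16,18]} hit by 18.
Points: 2, 4, 11, 18 (4 total).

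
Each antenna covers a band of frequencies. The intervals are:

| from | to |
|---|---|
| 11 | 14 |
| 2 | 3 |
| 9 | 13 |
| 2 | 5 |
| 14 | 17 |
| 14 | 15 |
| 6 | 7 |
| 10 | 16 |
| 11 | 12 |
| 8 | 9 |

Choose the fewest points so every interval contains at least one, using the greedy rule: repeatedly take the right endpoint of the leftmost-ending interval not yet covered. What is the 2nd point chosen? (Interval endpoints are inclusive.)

7

Sort by right endpoint; whenever an interval is uncovered, place a point at its right end.
By right end: [2,3]  [2,5]  [6,7]  [8,9]  [11,12]  [9,13]  [11,14]  [14,15]  [10,16]  [14,17]
[2,3] uncovered → point at 3; [6,7] uncovered → point at 7; [8,9] uncovered → point at 9; [11,12] uncovered → point at 12; [14,15] uncovered → point at 15.
Points: 3, 7, 9, 12, 15 (5 total).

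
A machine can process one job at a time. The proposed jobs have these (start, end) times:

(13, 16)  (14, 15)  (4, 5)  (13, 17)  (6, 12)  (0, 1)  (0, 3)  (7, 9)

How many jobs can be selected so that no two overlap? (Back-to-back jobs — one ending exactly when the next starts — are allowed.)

4

Sort by end time and greedily take each interval whose start is ≥ the last chosen end.
Sorted by end: (0,1)  (0,3)  (4,5)  (7,9)  (6,12)  (14,15)  (13,16)  (13,17)
take (0,1); take (4,5); take (7,9); take (14,15); skip (13,16).
Selected 4 jobs.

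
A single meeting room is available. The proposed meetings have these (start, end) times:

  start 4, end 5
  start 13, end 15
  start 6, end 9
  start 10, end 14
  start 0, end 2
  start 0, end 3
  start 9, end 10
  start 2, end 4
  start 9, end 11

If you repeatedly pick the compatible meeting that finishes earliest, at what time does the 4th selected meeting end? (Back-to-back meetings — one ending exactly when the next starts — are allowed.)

9

Sorted by end: (0,2)  (0,3)  (2,4)  (4,5)  (6,9)  (9,10)  (9,11)  (10,14)  (13,15)
take (0,2); take (2,4); take (4,5); take (6,9); take (9,10); take (10,14).
Selected: (0,2) (2,4) (4,5) (6,9) (9,10) (10,14)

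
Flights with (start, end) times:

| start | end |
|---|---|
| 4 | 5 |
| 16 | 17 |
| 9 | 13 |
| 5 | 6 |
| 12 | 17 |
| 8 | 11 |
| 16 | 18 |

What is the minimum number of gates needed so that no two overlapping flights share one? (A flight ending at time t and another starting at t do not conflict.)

Events (time:±→running): 4:+→1 5:-→0 5:+→1 6:-→0 8:+→1 9:+→2 11:-→1 12:+→2 13:-→1 16:+→2 16:+→3 … peak 3.

3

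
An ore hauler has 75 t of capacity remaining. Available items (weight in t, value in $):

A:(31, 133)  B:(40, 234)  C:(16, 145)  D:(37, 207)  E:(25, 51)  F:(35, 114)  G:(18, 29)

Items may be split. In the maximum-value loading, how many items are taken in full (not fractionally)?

2

Sort by value per unit weight and fill in that order.
Ratios (sorted): C 9.06, B 5.85, D 5.59, A 4.29, F 3.26, E 2.04, G 1.61
take C (16 @ 145); take B (40 @ 234); take 19/37 of D → 106.30. Capacity used 75/75.
2 item(s) taken whole; one partial (take 19/37 of D).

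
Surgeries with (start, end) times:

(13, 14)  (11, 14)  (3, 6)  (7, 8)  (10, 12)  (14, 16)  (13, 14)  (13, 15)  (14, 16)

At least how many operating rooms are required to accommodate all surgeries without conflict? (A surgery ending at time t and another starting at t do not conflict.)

Events (time:±→running): 3:+→1 6:-→0 7:+→1 8:-→0 10:+→1 11:+→2 12:-→1 13:+→2 13:+→3 13:+→4 … peak 4.

4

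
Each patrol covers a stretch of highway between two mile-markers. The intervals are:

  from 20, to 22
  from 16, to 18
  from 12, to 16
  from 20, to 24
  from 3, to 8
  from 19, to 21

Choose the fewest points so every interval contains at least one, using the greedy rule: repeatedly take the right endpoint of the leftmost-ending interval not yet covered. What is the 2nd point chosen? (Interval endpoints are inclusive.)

Sort by right endpoint; whenever an interval is uncovered, place a point at its right end.
By right end: [3,8]  [12,16]  [16,18]  [19,21]  [20,22]  [20,24]
[3,8] uncovered → point at 8; [12,16] uncovered → point at 16; [19,21] uncovered → point at 21.
Points: 8, 16, 21 (3 total).

16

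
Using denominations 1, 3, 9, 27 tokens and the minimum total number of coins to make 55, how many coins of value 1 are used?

1

55 = 2×27 + 1×1
Count of 1: 1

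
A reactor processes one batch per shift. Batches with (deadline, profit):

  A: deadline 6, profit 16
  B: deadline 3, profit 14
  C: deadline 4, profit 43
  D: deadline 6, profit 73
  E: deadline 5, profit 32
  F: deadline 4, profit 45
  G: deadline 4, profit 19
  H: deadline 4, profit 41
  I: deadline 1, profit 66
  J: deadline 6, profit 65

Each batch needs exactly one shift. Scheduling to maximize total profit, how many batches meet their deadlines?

Sort by profit descending; place each in the latest free slot ≤ its deadline.
By profit: D(d6,73), I(d1,66), J(d6,65), F(d4,45), C(d4,43), H(d4,41), E(d5,32), G(d4,19), A(d6,16), B(d3,14)
D→slot 6; I→slot 1; J→slot 5; F→slot 4; C→slot 3; H→slot 2; E skipped; G skipped; A skipped; B skipped.
6 of 10 scheduled.

6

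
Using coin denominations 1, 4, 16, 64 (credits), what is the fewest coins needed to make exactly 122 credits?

122 − 1×64→58 − 3×16→10 − 2×4→2 − 2×1→0
Total coins = 1 + 3 + 2 + 2 = 8

8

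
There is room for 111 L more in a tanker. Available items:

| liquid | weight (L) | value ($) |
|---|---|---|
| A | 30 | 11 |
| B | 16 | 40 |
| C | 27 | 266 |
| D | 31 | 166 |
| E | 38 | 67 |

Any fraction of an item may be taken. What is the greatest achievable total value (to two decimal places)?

Sort by value per unit weight and fill in that order.
Ratios (sorted): C 9.85, D 5.35, B 2.50, E 1.76, A 0.37
take C (27 @ 266); take D (31 @ 166); take B (16 @ 40); take 37/38 of E → 65.24. Capacity used 111/111.
Total value = 537.24

537.24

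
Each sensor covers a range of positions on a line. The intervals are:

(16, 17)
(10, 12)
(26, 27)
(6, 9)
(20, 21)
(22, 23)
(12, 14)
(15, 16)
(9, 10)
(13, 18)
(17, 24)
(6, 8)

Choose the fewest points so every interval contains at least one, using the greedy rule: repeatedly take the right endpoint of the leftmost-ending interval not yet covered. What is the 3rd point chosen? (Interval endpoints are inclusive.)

Sort by right endpoint; whenever an interval is uncovered, place a point at its right end.
Sorted: [6,8] [6,9] [9,10] [10,12] [12,14] [15,16] [16,17] [13,18] [20,21] [22,23] [17,24] [26,27]
{[6,8],[6,9]} hit by 8; {[9,10],[10,12]} hit by 10; {[12,14]} hit by 14; {[15,16],[16,17],[13,18]} hit by 16; {[20,21]} hit by 21; {[22,23],[17,24]} hit by 23; {[26,27]} hit by 27.
Points: 8, 10, 14, 16, 21, 23, 27 (7 total).

14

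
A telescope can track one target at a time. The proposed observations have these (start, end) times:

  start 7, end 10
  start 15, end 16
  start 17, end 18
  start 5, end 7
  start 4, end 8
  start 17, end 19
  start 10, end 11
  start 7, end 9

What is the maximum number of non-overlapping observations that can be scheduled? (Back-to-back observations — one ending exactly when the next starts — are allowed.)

Sort by end time and greedily take each interval whose start is ≥ the last chosen end.
By end time: (5,7), (4,8), (7,9), (7,10), (10,11), (15,16), (17,18), (17,19).
Pick (5,7); next start ≥ 7 → (7,9); next start ≥ 9 → (10,11); next start ≥ 11 → (15,16); next start ≥ 16 → (17,18).
Selected 5 observations.

5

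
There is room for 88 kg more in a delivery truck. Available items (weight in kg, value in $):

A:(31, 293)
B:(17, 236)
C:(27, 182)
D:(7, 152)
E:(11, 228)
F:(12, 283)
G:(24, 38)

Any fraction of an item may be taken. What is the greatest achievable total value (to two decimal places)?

1259.41

Ratios (sorted): F 23.58, D 21.71, E 20.73, B 13.88, A 9.45, C 6.74, G 1.58
take F (12 @ 283); take D (7 @ 152); take E (11 @ 228); take B (17 @ 236); take A (31 @ 293); take 10/27 of C → 67.41. Capacity used 88/88.
Total value = 1259.41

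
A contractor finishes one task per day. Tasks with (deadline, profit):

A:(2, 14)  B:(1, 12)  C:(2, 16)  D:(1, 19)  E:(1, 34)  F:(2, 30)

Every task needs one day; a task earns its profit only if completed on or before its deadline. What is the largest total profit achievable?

64

Take jobs in profit order; each goes to the latest open slot no later than its deadline.
Profit order: E=34 F=30 D=19 C=16 A=14 B=12
Assign: E→slot 1, F→slot 2, D skipped, C skipped, A skipped, B skipped.
Slots: [1:E] [2:F]
Profit = 34 + 30 = 64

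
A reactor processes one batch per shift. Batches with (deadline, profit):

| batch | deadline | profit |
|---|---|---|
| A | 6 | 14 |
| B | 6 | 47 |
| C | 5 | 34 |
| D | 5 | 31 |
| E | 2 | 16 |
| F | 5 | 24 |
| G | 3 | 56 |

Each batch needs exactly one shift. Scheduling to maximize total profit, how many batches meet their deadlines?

6

By profit: G(d3,56), B(d6,47), C(d5,34), D(d5,31), F(d5,24), E(d2,16), A(d6,14)
G→slot 3; B→slot 6; C→slot 5; D→slot 4; F→slot 2; E→slot 1; A skipped.
6 of 7 scheduled.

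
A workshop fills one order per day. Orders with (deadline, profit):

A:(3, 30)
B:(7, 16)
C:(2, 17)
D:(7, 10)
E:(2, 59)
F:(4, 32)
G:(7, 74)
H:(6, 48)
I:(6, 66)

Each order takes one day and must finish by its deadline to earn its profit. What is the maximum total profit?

326

Sort by profit descending; place each in the latest free slot ≤ its deadline.
Profit order: G=74 I=66 E=59 H=48 F=32 A=30 C=17 B=16 D=10
Assign: G→slot 7, I→slot 6, E→slot 2, H→slot 5, F→slot 4, A→slot 3, C→slot 1, B skipped, D skipped.
Slots: [1:C] [2:E] [3:A] [4:F] [5:H] [6:I] [7:G]
Profit = 17 + 59 + 30 + 32 + 48 + 66 + 74 = 326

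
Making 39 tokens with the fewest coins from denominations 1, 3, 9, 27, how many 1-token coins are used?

39 = 1×27 + 1×9 + 1×3
Count of 1: 0

0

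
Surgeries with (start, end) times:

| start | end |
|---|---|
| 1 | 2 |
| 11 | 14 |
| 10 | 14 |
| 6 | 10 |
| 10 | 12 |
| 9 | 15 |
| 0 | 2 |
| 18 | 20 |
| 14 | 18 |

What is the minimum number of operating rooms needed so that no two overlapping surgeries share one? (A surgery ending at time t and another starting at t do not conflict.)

4

Count concurrent intervals with a sweep; the peak is the room count.
Events (time:±→running): 0:+→1 1:+→2 2:-→1 2:-→0 6:+→1 9:+→2 10:-→1 10:+→2 10:+→3 11:+→4 … peak 4.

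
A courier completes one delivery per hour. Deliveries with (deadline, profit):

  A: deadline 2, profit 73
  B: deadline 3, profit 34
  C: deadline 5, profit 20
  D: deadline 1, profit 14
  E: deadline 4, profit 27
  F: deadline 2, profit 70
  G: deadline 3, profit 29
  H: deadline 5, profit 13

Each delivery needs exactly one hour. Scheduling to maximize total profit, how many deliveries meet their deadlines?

5

Sort by profit descending; place each in the latest free slot ≤ its deadline.
By profit: A(d2,73), F(d2,70), B(d3,34), G(d3,29), E(d4,27), C(d5,20), D(d1,14), H(d5,13)
A→slot 2; F→slot 1; B→slot 3; G skipped; E→slot 4; C→slot 5; D skipped; H skipped.
5 of 8 scheduled.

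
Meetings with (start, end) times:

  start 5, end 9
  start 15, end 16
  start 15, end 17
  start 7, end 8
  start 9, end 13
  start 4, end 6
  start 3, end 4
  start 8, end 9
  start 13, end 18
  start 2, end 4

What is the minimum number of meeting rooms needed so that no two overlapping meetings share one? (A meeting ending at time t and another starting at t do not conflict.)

starts: [2, 3, 4, 5, 7, 8, 9, 13, 15, 15]
ends:   [4, 4, 6, 8, 9, 9, 13, 16, 17, 18]
s2→1 s3→2 e4→1 e4→0 s4→1 s5→2 e6→1 s7→2 e8→1 s8→2 e9→1 e9→0 s9→1 e13→0 s13→1 s15→2 s15→3  — peak 3.

3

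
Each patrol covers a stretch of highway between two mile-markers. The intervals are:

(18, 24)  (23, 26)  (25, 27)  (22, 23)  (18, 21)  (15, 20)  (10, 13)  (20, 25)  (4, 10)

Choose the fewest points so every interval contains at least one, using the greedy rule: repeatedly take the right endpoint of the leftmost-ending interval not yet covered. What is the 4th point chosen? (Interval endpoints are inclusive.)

27

Sorted: [4,10] [10,13] [15,20] [18,21] [22,23] [18,24] [20,25] [23,26] [25,27]
{[4,10],[10,13]} hit by 10; {[15,20],[18,21]} hit by 20; {[22,23],[18,24],[20,25],[23,26]} hit by 23; {[25,27]} hit by 27.
Points: 10, 20, 23, 27 (4 total).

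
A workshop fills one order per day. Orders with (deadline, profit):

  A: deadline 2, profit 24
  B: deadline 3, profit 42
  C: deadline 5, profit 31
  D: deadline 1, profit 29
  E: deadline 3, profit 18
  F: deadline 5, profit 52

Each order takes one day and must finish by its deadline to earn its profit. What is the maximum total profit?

178

By profit: F(d5,52), B(d3,42), C(d5,31), D(d1,29), A(d2,24), E(d3,18)
F→slot 5; B→slot 3; C→slot 4; D→slot 1; A→slot 2; E skipped.
Profit = 29 + 24 + 42 + 31 + 52 = 178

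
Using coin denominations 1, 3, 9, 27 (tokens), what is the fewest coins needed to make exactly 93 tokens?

Greedy: take as many of the largest coin as possible, then repeat with the remainder.
93 = 3×27 + 1×9 + 1×3
Total coins = 3 + 1 + 1 = 5

5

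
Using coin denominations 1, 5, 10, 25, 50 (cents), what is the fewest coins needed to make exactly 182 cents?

182 = 3×50 + 1×25 + 1×5 + 2×1
Total coins = 3 + 1 + 1 + 2 = 7

7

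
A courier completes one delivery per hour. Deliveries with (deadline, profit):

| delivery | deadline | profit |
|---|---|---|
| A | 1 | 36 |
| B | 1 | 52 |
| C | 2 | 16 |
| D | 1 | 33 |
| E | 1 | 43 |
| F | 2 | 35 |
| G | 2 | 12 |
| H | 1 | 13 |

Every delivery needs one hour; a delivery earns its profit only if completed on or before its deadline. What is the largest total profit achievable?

By profit: B(d1,52), E(d1,43), A(d1,36), F(d2,35), D(d1,33), C(d2,16), H(d1,13), G(d2,12)
B→slot 1; E skipped; A skipped; F→slot 2; D skipped; C skipped; H skipped; G skipped.
Profit = 52 + 35 = 87

87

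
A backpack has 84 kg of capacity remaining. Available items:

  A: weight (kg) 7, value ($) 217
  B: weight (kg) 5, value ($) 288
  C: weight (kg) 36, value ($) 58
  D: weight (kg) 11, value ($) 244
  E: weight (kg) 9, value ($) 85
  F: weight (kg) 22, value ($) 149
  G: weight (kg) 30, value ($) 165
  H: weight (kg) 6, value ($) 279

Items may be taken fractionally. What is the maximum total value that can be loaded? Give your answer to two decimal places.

Order: B (288/5=57.60) > H (279/6=46.50) > A (217/7=31.00) > D (244/11=22.18) > E (85/9=9.44) > F (149/22=6.77) > G (165/30=5.50) > C (58/36=1.61)
Fill: take B (5 @ 288) → take H (6 @ 279) → take A (7 @ 217) → take D (11 @ 244) → take E (9 @ 85) → take F (22 @ 149) → take 24/30 of G → 132.00; 84/84 used.
Total value = 1394.00

1394.00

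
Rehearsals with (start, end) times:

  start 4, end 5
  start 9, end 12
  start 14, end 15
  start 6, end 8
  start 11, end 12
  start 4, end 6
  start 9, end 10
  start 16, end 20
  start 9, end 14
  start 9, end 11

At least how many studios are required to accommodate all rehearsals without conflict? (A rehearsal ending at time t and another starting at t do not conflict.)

4

Events (time:±→running): 4:+→1 4:+→2 5:-→1 6:-→0 6:+→1 8:-→0 9:+→1 9:+→2 9:+→3 9:+→4 … peak 4.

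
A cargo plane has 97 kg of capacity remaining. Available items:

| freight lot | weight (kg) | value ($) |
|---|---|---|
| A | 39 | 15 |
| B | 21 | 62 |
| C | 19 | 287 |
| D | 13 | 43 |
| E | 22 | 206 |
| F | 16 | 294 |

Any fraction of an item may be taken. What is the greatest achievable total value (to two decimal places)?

Sort by value per unit weight and fill in that order.
Ratios (sorted): F 18.38, C 15.11, E 9.36, D 3.31, B 2.95, A 0.38
take F (16 @ 294); take C (19 @ 287); take E (22 @ 206); take D (13 @ 43); take B (21 @ 62); take 6/39 of A → 2.31. Capacity used 97/97.
Total value = 894.31

894.31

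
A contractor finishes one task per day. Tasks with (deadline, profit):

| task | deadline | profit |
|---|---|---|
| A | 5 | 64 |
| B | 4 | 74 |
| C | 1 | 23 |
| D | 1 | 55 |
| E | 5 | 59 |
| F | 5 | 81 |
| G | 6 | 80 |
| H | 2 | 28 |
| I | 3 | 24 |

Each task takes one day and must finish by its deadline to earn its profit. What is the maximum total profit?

413

Take jobs in profit order; each goes to the latest open slot no later than its deadline.
By profit: F(d5,81), G(d6,80), B(d4,74), A(d5,64), E(d5,59), D(d1,55), H(d2,28), I(d3,24), C(d1,23)
F→slot 5; G→slot 6; B→slot 4; A→slot 3; E→slot 2; D→slot 1; H skipped; I skipped; C skipped.
Profit = 55 + 59 + 64 + 74 + 81 + 80 = 413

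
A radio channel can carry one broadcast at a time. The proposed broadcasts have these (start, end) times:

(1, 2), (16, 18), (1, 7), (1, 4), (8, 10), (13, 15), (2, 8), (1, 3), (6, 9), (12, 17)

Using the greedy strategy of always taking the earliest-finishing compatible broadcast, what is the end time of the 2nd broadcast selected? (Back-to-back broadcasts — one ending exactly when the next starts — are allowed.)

By end time: (1,2), (1,3), (1,4), (1,7), (2,8), (6,9), (8,10), (13,15), (12,17), (16,18).
Pick (1,2); next start ≥ 2 → (2,8); next start ≥ 8 → (8,10); next start ≥ 10 → (13,15); next start ≥ 15 → (16,18).
Selected: (1,2) (2,8) (8,10) (13,15) (16,18)

8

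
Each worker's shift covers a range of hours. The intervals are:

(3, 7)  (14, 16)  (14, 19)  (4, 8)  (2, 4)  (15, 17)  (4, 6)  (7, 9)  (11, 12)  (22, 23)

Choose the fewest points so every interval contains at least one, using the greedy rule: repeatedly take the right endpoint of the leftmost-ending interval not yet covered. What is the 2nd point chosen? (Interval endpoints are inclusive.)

9

Sort by right endpoint; whenever an interval is uncovered, place a point at its right end.
Sorted: [2,4] [4,6] [3,7] [4,8] [7,9] [11,12] [14,16] [15,17] [14,19] [22,23]
{[2,4],[4,6],[3,7],[4,8]} hit by 4; {[7,9]} hit by 9; {[11,12]} hit by 12; {[14,16],[15,17],[14,19]} hit by 16; {[22,23]} hit by 23.
Points: 4, 9, 12, 16, 23 (5 total).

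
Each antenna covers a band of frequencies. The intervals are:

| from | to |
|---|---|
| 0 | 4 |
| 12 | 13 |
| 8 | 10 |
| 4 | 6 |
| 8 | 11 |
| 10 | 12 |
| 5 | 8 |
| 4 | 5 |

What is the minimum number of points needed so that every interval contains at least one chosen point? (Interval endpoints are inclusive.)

By right end: [0,4]  [4,5]  [4,6]  [5,8]  [8,10]  [8,11]  [10,12]  [12,13]
[0,4] uncovered → point at 4; [5,8] uncovered → point at 8; [10,12] uncovered → point at 12.
Points: 4, 8, 12 (3 total).

3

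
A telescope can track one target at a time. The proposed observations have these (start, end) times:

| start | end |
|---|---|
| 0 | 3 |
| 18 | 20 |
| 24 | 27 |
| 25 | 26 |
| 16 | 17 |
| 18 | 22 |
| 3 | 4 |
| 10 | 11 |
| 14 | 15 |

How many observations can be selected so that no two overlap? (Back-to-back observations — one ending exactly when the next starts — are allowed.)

By end time: (0,3), (3,4), (10,11), (14,15), (16,17), (18,20), (18,22), (25,26), (24,27).
Pick (0,3); next start ≥ 3 → (3,4); next start ≥ 4 → (10,11); next start ≥ 11 → (14,15); next start ≥ 15 → (16,17); next start ≥ 17 → (18,20); next start ≥ 20 → (25,26).
Selected 7 observations.

7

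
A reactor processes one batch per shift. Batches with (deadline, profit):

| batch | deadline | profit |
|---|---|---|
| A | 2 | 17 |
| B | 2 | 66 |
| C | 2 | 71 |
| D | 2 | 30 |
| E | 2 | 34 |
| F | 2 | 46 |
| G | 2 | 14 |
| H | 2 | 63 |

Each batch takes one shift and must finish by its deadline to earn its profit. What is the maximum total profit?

137

Profit order: C=71 B=66 H=63 F=46 E=34 D=30 A=17 G=14
Assign: C→slot 2, B→slot 1, H skipped, F skipped, E skipped, D skipped, A skipped, G skipped.
Slots: [1:B] [2:C]
Profit = 66 + 71 = 137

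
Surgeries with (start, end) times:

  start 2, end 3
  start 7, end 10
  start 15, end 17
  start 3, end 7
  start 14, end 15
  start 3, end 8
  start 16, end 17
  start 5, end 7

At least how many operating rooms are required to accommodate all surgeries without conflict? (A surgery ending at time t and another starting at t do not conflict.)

Events (time:±→running): 2:+→1 3:-→0 3:+→1 3:+→2 5:+→3 … peak 3.

3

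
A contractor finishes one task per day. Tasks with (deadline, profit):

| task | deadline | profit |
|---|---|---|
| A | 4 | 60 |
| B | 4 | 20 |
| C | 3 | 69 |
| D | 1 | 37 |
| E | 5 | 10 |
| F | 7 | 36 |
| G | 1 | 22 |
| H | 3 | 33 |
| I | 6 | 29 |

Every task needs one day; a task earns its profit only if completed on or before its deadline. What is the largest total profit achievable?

Take jobs in profit order; each goes to the latest open slot no later than its deadline.
By profit: C(d3,69), A(d4,60), D(d1,37), F(d7,36), H(d3,33), I(d6,29), G(d1,22), B(d4,20), E(d5,10)
C→slot 3; A→slot 4; D→slot 1; F→slot 7; H→slot 2; I→slot 6; G skipped; B skipped; E→slot 5.
Profit = 37 + 33 + 69 + 60 + 10 + 29 + 36 = 274

274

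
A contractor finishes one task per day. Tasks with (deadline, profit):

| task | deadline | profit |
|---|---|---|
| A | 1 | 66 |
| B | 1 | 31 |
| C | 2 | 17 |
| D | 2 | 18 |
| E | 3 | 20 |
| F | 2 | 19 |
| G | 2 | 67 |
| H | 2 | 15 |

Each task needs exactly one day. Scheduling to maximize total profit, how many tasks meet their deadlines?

Sort by profit descending; place each in the latest free slot ≤ its deadline.
By profit: G(d2,67), A(d1,66), B(d1,31), E(d3,20), F(d2,19), D(d2,18), C(d2,17), H(d2,15)
G→slot 2; A→slot 1; B skipped; E→slot 3; F skipped; D skipped; C skipped; H skipped.
3 of 8 scheduled.

3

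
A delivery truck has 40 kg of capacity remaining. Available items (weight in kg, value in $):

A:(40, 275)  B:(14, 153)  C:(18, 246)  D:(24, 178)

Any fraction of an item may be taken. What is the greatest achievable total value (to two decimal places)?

Order: C (246/18=13.67) > B (153/14=10.93) > D (178/24=7.42) > A (275/40=6.88)
Fill: take C (18 @ 246) → take B (14 @ 153) → take 8/24 of D → 59.33; 40/40 used.
Total value = 458.33

458.33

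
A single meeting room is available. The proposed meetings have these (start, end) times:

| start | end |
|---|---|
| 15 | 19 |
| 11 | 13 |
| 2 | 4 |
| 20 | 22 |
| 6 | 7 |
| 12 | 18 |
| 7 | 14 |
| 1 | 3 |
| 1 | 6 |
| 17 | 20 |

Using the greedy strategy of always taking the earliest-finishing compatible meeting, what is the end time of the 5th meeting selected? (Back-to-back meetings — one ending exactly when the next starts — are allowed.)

Order by finish time; keep every interval that doesn't clash with the previous kept one.
Sorted by end: (1,3)  (2,4)  (1,6)  (6,7)  (11,13)  (7,14)  (12,18)  (15,19)  (17,20)  (20,22)
take (1,3); take (6,7); take (11,13); skip (7,14); take (15,19); skip (17,20); take (20,22).
Selected: (1,3) (6,7) (11,13) (15,19) (20,22)

22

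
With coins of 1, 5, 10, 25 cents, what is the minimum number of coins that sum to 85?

Use the largest denomination that fits, subtract, and repeat.
85 = 3×25 + 1×10
Total coins = 3 + 1 = 4

4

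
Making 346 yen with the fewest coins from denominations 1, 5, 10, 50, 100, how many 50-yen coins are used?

346 = 3×100 + 4×10 + 1×5 + 1×1
Count of 50: 0

0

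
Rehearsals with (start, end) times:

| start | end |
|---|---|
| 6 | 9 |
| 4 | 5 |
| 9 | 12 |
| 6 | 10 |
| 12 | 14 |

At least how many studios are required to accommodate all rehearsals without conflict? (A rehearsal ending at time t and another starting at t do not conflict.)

starts: [4, 6, 6, 9, 12]
ends:   [5, 9, 10, 12, 14]
s4→1 e5→0 s6→1 s6→2  — peak 2.

2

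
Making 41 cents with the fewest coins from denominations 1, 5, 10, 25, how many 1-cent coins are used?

1

Use the largest denomination that fits, subtract, and repeat.
41 − 1×25→16 − 1×10→6 − 1×5→1 − 1×1→0
Count of 1: 1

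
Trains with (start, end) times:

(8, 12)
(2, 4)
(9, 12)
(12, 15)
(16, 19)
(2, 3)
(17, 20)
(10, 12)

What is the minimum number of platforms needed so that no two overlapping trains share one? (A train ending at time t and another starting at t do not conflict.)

starts: [2, 2, 8, 9, 10, 12, 16, 17]
ends:   [3, 4, 12, 12, 12, 15, 19, 20]
s2→1 s2→2 e3→1 e4→0 s8→1 s9→2 s10→3  — peak 3.

3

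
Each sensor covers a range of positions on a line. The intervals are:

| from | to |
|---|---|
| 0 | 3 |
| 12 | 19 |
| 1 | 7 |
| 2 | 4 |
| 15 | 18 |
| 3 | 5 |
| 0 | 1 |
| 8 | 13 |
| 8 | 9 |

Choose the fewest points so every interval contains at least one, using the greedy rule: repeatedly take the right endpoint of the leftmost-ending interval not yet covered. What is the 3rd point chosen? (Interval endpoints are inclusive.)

Sorted: [0,1] [0,3] [2,4] [3,5] [1,7] [8,9] [8,13] [15,18] [12,19]
{[0,1],[0,3]} hit by 1; {[2,4],[3,5],[1,7]} hit by 4; {[8,9],[8,13]} hit by 9; {[15,18],[12,19]} hit by 18.
Points: 1, 4, 9, 18 (4 total).

9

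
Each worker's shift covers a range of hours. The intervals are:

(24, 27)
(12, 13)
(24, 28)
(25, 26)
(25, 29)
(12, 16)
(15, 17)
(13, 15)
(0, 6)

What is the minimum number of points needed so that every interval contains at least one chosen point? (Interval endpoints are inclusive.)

Process intervals by earliest right end; each time one isn't hit yet, stab at its right endpoint.
By right end: [0,6]  [12,13]  [13,15]  [12,16]  [15,17]  [25,26]  [24,27]  [24,28]  [25,29]
[0,6] uncovered → point at 6; [12,13] uncovered → point at 13; [15,17] uncovered → point at 17; [25,26] uncovered → point at 26.
Points: 6, 13, 17, 26 (4 total).

4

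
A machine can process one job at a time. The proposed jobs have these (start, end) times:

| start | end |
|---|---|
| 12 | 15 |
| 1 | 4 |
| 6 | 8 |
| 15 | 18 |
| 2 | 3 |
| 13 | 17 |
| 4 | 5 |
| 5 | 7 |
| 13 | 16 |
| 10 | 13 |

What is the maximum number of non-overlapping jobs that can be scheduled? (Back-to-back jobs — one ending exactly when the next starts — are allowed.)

Greedy by earliest finish: after sorting by end time, pick each interval compatible with the last pick.
Sorted by end: (2,3)  (1,4)  (4,5)  (5,7)  (6,8)  (10,13)  (12,15)  (13,16)  (13,17)  (15,18)
take (2,3); take (4,5); take (5,7); take (10,13); take (13,16); skip (15,18).
Selected 5 jobs.

5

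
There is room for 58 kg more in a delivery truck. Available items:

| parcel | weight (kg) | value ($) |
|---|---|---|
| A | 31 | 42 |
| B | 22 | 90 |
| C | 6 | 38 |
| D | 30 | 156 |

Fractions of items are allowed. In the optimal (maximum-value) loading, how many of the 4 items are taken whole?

3

Ratios (sorted): C 6.33, D 5.20, B 4.09, A 1.35
take C (6 @ 38); take D (30 @ 156); take B (22 @ 90). Capacity used 58/58.
3 item(s) taken whole.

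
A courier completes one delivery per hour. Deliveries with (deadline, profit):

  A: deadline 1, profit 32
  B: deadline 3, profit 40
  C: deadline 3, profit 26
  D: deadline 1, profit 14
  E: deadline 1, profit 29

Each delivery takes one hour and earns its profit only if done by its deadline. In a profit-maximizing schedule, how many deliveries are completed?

3

Profit order: B=40 A=32 E=29 C=26 D=14
Assign: B→slot 3, A→slot 1, E skipped, C→slot 2, D skipped.
Slots: [1:A] [2:C] [3:B]
3 of 5 scheduled.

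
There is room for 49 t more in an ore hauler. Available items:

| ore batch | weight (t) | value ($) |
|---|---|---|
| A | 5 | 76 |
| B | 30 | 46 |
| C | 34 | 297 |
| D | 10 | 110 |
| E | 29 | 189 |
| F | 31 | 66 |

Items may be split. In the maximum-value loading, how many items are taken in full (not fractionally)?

Greedy by value/weight ratio, highest first.
Ratios (sorted): A 15.20, D 11.00, C 8.74, E 6.52, F 2.13, B 1.53
take A (5 @ 76); take D (10 @ 110); take C (34 @ 297). Capacity used 49/49.
3 item(s) taken whole.

3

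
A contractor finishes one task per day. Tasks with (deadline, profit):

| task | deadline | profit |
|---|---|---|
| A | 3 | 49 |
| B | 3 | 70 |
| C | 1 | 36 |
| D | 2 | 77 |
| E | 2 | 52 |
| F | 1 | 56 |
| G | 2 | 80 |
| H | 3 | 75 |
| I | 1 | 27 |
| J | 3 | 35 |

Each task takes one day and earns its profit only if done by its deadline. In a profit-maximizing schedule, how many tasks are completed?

Sort by profit descending; place each in the latest free slot ≤ its deadline.
Profit order: G=80 D=77 H=75 B=70 F=56 E=52 A=49 C=36 J=35 I=27
Assign: G→slot 2, D→slot 1, H→slot 3, B skipped, F skipped, E skipped, A skipped, C skipped, J skipped, I skipped.
Slots: [1:D] [2:G] [3:H]
3 of 10 scheduled.

3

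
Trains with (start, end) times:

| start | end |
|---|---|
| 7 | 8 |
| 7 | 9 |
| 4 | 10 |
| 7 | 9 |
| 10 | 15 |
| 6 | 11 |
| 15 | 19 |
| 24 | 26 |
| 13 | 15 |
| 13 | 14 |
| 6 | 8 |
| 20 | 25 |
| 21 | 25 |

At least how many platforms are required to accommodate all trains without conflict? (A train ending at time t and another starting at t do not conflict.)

starts: [4, 6, 6, 7, 7, 7, 10, 13, 13, 15, 20, 21, 24]
ends:   [8, 8, 9, 9, 10, 11, 14, 15, 15, 19, 25, 25, 26]
s4→1 s6→2 s6→3 s7→4 s7→5 s7→6  — peak 6.

6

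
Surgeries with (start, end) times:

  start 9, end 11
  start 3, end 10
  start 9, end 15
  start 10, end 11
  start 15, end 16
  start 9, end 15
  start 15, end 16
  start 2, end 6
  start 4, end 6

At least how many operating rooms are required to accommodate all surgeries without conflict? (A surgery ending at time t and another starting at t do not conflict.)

4

The answer is the maximum number of intervals overlapping at any instant.
Events (time:±→running): 2:+→1 3:+→2 4:+→3 6:-→2 6:-→1 9:+→2 9:+→3 9:+→4 … peak 4.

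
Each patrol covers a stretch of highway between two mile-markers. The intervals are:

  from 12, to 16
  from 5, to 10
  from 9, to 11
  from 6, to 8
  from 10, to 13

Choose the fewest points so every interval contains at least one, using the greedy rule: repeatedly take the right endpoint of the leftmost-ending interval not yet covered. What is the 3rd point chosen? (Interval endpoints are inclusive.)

16

By right end: [6,8]  [5,10]  [9,11]  [10,13]  [12,16]
[6,8] uncovered → point at 8; [9,11] uncovered → point at 11; [12,16] uncovered → point at 16.
Points: 8, 11, 16 (3 total).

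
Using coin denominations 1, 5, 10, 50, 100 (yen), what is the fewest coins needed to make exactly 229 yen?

9

229 = 2×100 + 2×10 + 1×5 + 4×1
Total coins = 2 + 2 + 1 + 4 = 9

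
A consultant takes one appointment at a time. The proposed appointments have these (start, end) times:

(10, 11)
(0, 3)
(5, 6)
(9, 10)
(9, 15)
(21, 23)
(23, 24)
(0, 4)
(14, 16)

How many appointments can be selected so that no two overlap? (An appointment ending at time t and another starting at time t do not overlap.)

Sorted by end: (0,3)  (0,4)  (5,6)  (9,10)  (10,11)  (9,15)  (14,16)  (21,23)  (23,24)
take (0,3); take (5,6); take (9,10); take (10,11); take (14,16); take (21,23); take (23,24).
Selected 7 appointments.

7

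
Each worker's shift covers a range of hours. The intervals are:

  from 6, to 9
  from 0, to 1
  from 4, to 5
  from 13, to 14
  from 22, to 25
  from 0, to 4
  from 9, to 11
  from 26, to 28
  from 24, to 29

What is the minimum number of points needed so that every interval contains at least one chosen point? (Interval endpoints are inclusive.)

Process intervals by earliest right end; each time one isn't hit yet, stab at its right endpoint.
Sorted: [0,1] [0,4] [4,5] [6,9] [9,11] [13,14] [22,25] [26,28] [24,29]
{[0,1],[0,4]} hit by 1; {[4,5]} hit by 5; {[6,9],[9,11]} hit by 9; {[13,14]} hit by 14; {[22,25]} hit by 25; {[26,28],[24,29]} hit by 28.
Points: 1, 5, 9, 14, 25, 28 (6 total).

6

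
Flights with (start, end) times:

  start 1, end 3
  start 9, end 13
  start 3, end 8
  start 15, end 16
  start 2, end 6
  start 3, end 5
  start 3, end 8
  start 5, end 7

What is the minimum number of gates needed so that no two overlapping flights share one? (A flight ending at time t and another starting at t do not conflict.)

4

The answer is the maximum number of intervals overlapping at any instant.
Events (time:±→running): 1:+→1 2:+→2 3:-→1 3:+→2 3:+→3 3:+→4 … peak 4.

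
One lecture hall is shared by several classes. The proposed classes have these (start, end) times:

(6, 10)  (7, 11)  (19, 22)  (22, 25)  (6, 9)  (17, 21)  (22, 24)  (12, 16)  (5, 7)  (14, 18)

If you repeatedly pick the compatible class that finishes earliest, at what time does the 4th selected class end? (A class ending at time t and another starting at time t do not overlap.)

By end time: (5,7), (6,9), (6,10), (7,11), (12,16), (14,18), (17,21), (19,22), (22,24), (22,25).
Pick (5,7); next start ≥ 7 → (7,11); next start ≥ 11 → (12,16); next start ≥ 16 → (17,21); next start ≥ 21 → (22,24).
Selected: (5,7) (7,11) (12,16) (17,21) (22,24)

21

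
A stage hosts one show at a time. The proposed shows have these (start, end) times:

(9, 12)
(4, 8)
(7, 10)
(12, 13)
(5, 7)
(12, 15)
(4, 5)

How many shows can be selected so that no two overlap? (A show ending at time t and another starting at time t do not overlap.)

4

Greedy by earliest finish: after sorting by end time, pick each interval compatible with the last pick.
By end time: (4,5), (5,7), (4,8), (7,10), (9,12), (12,13), (12,15).
Pick (4,5); next start ≥ 5 → (5,7); next start ≥ 7 → (7,10); next start ≥ 10 → (12,13).
Selected 4 shows.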